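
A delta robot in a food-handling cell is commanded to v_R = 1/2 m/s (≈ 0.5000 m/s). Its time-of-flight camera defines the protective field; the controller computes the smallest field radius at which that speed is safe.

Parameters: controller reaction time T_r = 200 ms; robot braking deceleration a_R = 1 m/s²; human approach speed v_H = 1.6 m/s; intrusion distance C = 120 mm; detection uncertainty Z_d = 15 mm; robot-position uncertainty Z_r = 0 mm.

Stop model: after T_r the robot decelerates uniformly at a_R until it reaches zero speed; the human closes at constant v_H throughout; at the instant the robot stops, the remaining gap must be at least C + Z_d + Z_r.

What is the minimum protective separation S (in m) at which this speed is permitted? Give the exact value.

T_s = v_R/a_R = (1/2)/1 = 0.5000 s
robot covers v_R·T_r = 0.5000·0.2000 = 0.1000 m before braking
robot under decel: 0.5000²/(2·1.0000) = 0.1250 m
human over T_r+T_s: 1.6000·(0.2000+0.5000) = 1.1200 m
margins: 0.1200+0.0150+0.0000 = 0.1350 m
S_min ≈ 0.1000+0.1250+1.1200+0.1350  ⇒  S_min = 37/25 m

S_min = 37/25 m = 1.4800 m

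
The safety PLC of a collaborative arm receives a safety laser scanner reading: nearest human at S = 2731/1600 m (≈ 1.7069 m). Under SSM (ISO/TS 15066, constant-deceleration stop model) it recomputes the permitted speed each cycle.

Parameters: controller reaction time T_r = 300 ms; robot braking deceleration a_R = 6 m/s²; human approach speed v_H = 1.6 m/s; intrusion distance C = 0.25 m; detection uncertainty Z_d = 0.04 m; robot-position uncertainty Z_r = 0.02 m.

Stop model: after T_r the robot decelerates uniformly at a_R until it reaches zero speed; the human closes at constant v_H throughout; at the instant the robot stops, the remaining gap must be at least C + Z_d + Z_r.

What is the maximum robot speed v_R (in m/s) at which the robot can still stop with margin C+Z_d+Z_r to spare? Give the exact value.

v_R_max = 27/20 m/s = 1.3500 m/s

at the boundary: (1/12)·v² + (17/30)·v + (-1467/1600) = 0
  disc = (17/30)² − 4·(1/12)·(-1467/1600) = 361/576 ; √disc = 19/24
  v_R = (−(17/30) + 19/24) / (2·(1/12)) = 27/20 m/s
check:
stop time T_s = (27/20)/6 = 0.2250 s
robot covers v_R·T_r = 1.3500·0.3000 = 0.4050 m before braking
braking distance = 1.3500²/(2·6.0000) = 0.1519 m
human over T_r+T_s: 1.6000·(0.3000+0.2250) = 0.8400 m
residual clearance needed = 0.2500+0.0400+0.0200 = 0.3100 m
sum ≈ 0.4050+0.1519+0.8400+0.3100 ≈ 1.7069 m = S ✓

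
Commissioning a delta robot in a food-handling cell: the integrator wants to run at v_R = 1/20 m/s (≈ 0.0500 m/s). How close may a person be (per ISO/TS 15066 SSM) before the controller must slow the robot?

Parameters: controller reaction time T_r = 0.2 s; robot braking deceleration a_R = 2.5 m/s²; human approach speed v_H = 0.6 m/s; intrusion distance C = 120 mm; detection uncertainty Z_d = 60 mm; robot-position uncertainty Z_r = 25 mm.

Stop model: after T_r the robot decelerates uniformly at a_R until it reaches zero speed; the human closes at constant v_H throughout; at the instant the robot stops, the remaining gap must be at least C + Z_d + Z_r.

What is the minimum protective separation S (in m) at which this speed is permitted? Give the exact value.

braking lasts T_s = (1/20)/(5/2) = 0.0200 s
robot covers v_R·T_r = 0.0500·0.2000 = 0.0100 m before braking
robot under decel: 0.0500²/(2·2.5000) = 0.0005 m
human over T_r+T_s: 0.6000·(0.2000+0.0200) = 0.1320 m
margins: 0.1200+0.0600+0.0250 = 0.2050 m
S_min ≈ 0.0100+0.0005+0.1320+0.2050  ⇒  S_min = 139/400 m

S_min = 139/400 m = 0.3475 m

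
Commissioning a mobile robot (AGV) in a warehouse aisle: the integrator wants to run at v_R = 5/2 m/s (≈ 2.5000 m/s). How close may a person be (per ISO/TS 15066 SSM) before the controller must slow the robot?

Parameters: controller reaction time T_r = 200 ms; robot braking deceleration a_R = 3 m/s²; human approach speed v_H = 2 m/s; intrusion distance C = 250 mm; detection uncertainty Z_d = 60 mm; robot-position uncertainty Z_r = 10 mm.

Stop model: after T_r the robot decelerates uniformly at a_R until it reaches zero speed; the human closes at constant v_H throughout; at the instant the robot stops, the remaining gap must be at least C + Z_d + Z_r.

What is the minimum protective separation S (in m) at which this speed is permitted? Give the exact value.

S_min = 2357/600 m = 3.9283 m

stop time T_s = (5/2)/3 = 0.8333 s
robot covers v_R·T_r = 2.5000·0.2000 = 0.5000 m before braking
braking distance = 2.5000²/(2·3.0000) = 1.0417 m
person approaches 2.0000·(0.2000+0.8333) = 2.0667 m
margins: 0.2500+0.0600+0.0100 = 0.3200 m
S_min ≈ 0.5000+1.0417+2.0667+0.3200  ⇒  S_min = 2357/600 m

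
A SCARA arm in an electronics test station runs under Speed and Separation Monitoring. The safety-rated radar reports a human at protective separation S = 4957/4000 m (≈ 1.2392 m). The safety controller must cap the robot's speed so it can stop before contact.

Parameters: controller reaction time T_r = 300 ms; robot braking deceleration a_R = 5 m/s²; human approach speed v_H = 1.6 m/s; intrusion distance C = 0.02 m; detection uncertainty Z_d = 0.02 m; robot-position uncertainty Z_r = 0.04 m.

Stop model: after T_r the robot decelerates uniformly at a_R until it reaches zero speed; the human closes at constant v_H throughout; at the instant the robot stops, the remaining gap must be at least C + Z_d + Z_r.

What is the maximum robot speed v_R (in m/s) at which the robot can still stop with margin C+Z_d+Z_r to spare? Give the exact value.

quadratic (1/10)·v² + (31/50)·v + (-2717/4000) = 0
  disc = (31/50)² − 4·(1/10)·(-2717/4000) = 6561/10000 ; √disc = 81/100
  v_R = (−(31/50) + 81/100) / (2·(1/10)) = 19/20 m/s
check:
braking lasts T_s = (19/20)/5 = 0.1900 s
reaction-phase robot travel = 0.9500·0.3000 = 0.2850 m
braking distance = 0.9500²/(2·5.0000) = 0.0902 m
human closes 1.6000·0.4900 = 0.7840 m
C+Z_d+Z_r = 0.0200+0.0200+0.0400 = 0.0800 m
sum ≈ 0.2850+0.0902+0.7840+0.0800 ≈ 1.2392 m = S ✓

v_R_max = 19/20 m/s = 0.9500 m/s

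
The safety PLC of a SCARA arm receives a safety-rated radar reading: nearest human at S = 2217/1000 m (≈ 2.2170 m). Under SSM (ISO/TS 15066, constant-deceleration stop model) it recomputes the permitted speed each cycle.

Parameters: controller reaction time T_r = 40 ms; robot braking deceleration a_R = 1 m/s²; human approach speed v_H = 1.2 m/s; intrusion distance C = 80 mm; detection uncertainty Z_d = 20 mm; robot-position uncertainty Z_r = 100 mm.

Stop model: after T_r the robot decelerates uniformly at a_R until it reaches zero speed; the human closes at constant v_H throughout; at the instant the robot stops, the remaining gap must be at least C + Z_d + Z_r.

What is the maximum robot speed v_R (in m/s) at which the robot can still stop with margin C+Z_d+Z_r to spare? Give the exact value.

v_R_max = 11/10 m/s = 1.1000 m/s

at the boundary: (1/2)·v² + (31/25)·v + (-1969/1000) = 0
  disc = (31/25)² − 4·(1/2)·(-1969/1000) = 13689/2500 ; √disc = 117/50
  v_R = (−(31/25) + 117/50) / (2·(1/2)) = 11/10 m/s
check:
braking lasts T_s = (11/10)/1 = 1.1000 s
robot in T_r: 1.1000·0.0400 = 0.0440 m
robot under decel: 1.1000²/(2·1.0000) = 0.6050 m
human closes 1.2000·1.1400 = 1.3680 m
margins: 0.0800+0.0200+0.1000 = 0.2000 m
sum ≈ 0.0440+0.6050+1.3680+0.2000 ≈ 2.2170 m = S ✓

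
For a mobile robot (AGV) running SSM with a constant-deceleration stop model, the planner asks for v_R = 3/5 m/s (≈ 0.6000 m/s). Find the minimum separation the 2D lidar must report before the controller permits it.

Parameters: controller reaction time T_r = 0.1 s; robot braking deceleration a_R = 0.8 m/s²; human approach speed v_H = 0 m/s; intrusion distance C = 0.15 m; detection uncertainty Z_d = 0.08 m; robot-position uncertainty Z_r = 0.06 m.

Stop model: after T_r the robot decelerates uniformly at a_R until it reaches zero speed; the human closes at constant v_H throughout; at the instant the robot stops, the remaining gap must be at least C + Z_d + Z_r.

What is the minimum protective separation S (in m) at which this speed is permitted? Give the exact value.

S_min = 23/40 m = 0.5750 m

T_s = v_R/a_R = (3/5)/(4/5) = 0.7500 s
robot covers v_R·T_r = 0.6000·0.1000 = 0.0600 m before braking
robot under decel: 0.6000²/(2·0.8000) = 0.2250 m
human over T_r+T_s: 0.0000·(0.1000+0.7500) = 0.0000 m
C+Z_d+Z_r = 0.1500+0.0800+0.0600 = 0.2900 m
S_min ≈ 0.0600+0.2250+0.0000+0.2900  ⇒  S_min = 23/40 m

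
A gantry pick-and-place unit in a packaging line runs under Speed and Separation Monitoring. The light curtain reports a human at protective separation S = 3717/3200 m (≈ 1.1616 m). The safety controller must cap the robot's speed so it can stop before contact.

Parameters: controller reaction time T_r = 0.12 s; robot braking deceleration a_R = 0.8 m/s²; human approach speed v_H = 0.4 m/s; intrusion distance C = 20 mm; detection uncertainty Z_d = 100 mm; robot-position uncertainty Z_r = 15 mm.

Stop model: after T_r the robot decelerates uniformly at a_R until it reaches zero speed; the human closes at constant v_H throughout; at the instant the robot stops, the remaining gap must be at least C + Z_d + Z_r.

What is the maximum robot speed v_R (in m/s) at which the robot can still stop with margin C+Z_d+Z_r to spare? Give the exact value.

at the boundary: (5/8)·v² + (31/50)·v + (-15657/16000) = 0
  disc = (31/50)² − 4·(5/8)·(-15657/16000) = 452929/160000 ; √disc = 673/400
  v_R = (−(31/50) + 673/400) / (2·(5/8)) = 17/20 m/s
check:
T_s = v_R/a_R = (17/20)/(4/5) = 1.0625 s
reaction-phase robot travel = 0.8500·0.1200 = 0.1020 m
robot under decel: 0.8500²/(2·0.8000) = 0.4516 m
human closes 0.4000·1.1825 = 0.4730 m
C+Z_d+Z_r = 0.0200+0.1000+0.0150 = 0.1350 m
sum ≈ 0.1020+0.4516+0.4730+0.1350 ≈ 1.1616 m = S ✓

v_R_max = 17/20 m/s = 0.8500 m/s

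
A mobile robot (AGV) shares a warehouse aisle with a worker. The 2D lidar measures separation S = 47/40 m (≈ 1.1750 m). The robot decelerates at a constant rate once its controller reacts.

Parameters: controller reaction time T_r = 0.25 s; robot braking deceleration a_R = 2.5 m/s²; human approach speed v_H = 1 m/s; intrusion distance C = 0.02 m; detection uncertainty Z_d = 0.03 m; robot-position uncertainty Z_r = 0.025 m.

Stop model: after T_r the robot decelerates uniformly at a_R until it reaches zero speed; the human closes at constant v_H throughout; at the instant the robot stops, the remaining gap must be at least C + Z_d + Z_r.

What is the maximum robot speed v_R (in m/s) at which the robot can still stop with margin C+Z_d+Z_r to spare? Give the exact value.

at the boundary: (1/5)·v² + (13/20)·v + (-17/20) = 0
  disc = (13/20)² − 4·(1/5)·(-17/20) = 441/400 ; √disc = 21/20
  v_R = (−(13/20) + 21/20) / (2·(1/5)) = 1 m/s
check:
stop time T_s = 1/(5/2) = 0.4000 s
reaction-phase robot travel = 1.0000·0.2500 = 0.2500 m
robot covers 1.0000·0.4000 − ½·2.5000·0.4000² = 0.2000 m while stopping
person approaches 1.0000·(0.2500+0.4000) = 0.6500 m
margins: 0.0200+0.0300+0.0250 = 0.0750 m
sum ≈ 0.2500+0.2000+0.6500+0.0750 ≈ 1.1750 m = S ✓

v_R_max = 1 m/s = 1.0000 m/s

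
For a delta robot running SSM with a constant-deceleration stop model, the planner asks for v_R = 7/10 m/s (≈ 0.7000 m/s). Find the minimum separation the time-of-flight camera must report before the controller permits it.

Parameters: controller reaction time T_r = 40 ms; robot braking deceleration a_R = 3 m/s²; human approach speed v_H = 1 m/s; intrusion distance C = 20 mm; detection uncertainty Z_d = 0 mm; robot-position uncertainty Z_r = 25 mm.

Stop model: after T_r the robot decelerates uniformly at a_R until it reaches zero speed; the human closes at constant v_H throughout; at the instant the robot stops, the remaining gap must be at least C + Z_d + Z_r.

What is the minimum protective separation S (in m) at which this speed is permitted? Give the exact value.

braking lasts T_s = (7/10)/3 = 0.2333 s
robot covers v_R·T_r = 0.7000·0.0400 = 0.0280 m before braking
robot under decel: 0.7000²/(2·3.0000) = 0.0817 m
human closes 1.0000·0.2733 = 0.2733 m
residual clearance needed = 0.0200+0.0000+0.0250 = 0.0450 m
S_min ≈ 0.0280+0.0817+0.2733+0.0450  ⇒  S_min = 107/250 m

S_min = 107/250 m = 0.4280 m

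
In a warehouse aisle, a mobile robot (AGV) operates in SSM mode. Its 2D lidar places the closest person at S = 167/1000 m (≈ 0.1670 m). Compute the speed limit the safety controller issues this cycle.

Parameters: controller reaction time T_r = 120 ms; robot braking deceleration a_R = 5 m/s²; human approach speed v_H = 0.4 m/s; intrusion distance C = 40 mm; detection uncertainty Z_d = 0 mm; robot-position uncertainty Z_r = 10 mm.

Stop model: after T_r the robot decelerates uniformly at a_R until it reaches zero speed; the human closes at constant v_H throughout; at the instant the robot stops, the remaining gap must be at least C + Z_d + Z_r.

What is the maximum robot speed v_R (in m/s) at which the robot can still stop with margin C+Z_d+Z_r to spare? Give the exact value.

collect terms ⇒ (1/10)·v_R² + (1/5)·v_R + (-69/1000) = 0
  disc = (1/5)² − 4·(1/10)·(-69/1000) = 169/2500 ; √disc = 13/50
  v_R = (−(1/5) + 13/50) / (2·(1/10)) = 3/10 m/s
check:
T_s = v_R/a_R = (3/10)/5 = 0.0600 s
robot covers v_R·T_r = 0.3000·0.1200 = 0.0360 m before braking
robot under decel: 0.3000²/(2·5.0000) = 0.0090 m
human closes 0.4000·0.1800 = 0.0720 m
residual clearance needed = 0.0400+0.0000+0.0100 = 0.0500 m
sum ≈ 0.0360+0.0090+0.0720+0.0500 ≈ 0.1670 m = S ✓

v_R_max = 3/10 m/s = 0.3000 m/s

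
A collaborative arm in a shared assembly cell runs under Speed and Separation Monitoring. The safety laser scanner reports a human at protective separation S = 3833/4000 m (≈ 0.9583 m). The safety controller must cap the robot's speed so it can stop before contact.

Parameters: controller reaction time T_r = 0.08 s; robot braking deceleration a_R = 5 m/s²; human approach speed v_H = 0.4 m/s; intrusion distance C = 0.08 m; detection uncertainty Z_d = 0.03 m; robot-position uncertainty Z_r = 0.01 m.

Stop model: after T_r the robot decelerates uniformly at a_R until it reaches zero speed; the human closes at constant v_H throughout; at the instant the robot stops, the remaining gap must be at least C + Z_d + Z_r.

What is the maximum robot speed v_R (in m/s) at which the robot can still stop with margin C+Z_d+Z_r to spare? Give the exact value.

v_R_max = 43/20 m/s = 2.1500 m/s

collect terms ⇒ (1/10)·v_R² + (4/25)·v_R + (-129/160) = 0
  disc = (4/25)² − 4·(1/10)·(-129/160) = 3481/10000 ; √disc = 59/100
  v_R = (−(4/25) + 59/100) / (2·(1/10)) = 43/20 m/s
check:
braking lasts T_s = (43/20)/5 = 0.4300 s
robot in T_r: 2.1500·0.0800 = 0.1720 m
robot under decel: 2.1500²/(2·5.0000) = 0.4622 m
human over T_r+T_s: 0.4000·(0.0800+0.4300) = 0.2040 m
residual clearance needed = 0.0800+0.0300+0.0100 = 0.1200 m
sum ≈ 0.1720+0.4622+0.2040+0.1200 ≈ 0.9583 m = S ✓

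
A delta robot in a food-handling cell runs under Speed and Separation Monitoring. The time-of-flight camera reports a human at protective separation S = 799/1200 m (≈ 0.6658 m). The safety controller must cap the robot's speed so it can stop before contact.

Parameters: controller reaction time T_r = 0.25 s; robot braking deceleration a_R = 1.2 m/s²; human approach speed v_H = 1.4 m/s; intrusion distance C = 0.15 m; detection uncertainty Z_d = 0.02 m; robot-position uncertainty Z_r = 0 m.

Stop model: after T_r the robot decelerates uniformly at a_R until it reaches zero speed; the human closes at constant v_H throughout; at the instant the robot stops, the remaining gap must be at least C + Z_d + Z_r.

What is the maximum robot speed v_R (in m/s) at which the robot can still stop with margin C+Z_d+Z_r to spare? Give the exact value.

collect terms ⇒ (5/12)·v_R² + (17/12)·v_R + (-7/48) = 0
  disc = (17/12)² − 4·(5/12)·(-7/48) = 9/4 ; √disc = 3/2
  v_R = (−(17/12) + 3/2) / (2·(5/12)) = 1/10 m/s
check:
braking lasts T_s = (1/10)/(6/5) = 0.0833 s
robot covers v_R·T_r = 0.1000·0.2500 = 0.0250 m before braking
braking distance = 0.1000²/(2·1.2000) = 0.0042 m
human closes 1.4000·0.3333 = 0.4667 m
residual clearance needed = 0.1500+0.0200+0.0000 = 0.1700 m
sum ≈ 0.0250+0.0042+0.4667+0.1700 ≈ 0.6658 m = S ✓

v_R_max = 1/10 m/s = 0.1000 m/s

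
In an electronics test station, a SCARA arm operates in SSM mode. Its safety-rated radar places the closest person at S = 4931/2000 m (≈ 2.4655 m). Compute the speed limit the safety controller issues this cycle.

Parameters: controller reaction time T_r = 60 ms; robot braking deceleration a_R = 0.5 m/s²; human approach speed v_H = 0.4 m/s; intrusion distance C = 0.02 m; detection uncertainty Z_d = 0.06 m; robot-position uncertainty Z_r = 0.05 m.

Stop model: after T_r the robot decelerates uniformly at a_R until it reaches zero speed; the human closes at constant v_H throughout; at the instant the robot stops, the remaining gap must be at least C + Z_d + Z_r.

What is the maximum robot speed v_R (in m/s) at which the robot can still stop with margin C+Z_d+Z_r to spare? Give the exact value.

v_R_max = 23/20 m/s = 1.1500 m/s

quadratic (1)·v² + (43/50)·v + (-4623/2000) = 0
  disc = (43/50)² − 4·(1)·(-4623/2000) = 6241/625 ; √disc = 79/25
  v_R = (−(43/50) + 79/25) / (2·(1)) = 23/20 m/s
check:
braking lasts T_s = (23/20)/(1/2) = 2.3000 s
reaction-phase robot travel = 1.1500·0.0600 = 0.0690 m
robot under decel: 1.1500²/(2·0.5000) = 1.3225 m
person approaches 0.4000·(0.0600+2.3000) = 0.9440 m
C+Z_d+Z_r = 0.0200+0.0600+0.0500 = 0.1300 m
sum ≈ 0.0690+1.3225+0.9440+0.1300 ≈ 2.4655 m = S ✓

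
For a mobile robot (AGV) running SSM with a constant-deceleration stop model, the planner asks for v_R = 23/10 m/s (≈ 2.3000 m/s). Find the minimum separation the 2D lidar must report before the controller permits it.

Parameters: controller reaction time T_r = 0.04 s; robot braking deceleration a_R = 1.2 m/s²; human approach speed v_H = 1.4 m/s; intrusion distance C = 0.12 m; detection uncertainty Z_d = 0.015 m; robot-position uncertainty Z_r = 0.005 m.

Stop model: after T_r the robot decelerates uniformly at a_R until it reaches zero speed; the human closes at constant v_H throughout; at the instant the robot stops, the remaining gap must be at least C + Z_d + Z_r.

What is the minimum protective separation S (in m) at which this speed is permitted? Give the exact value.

S_min = 10351/2000 m = 5.1755 m

T_s = v_R/a_R = (23/10)/(6/5) = 1.9167 s
robot in T_r: 2.3000·0.0400 = 0.0920 m
robot under decel: 2.3000²/(2·1.2000) = 2.2042 m
person approaches 1.4000·(0.0400+1.9167) = 2.7393 m
residual clearance needed = 0.1200+0.0150+0.0050 = 0.1400 m
S_min ≈ 0.0920+2.2042+2.7393+0.1400  ⇒  S_min = 10351/2000 m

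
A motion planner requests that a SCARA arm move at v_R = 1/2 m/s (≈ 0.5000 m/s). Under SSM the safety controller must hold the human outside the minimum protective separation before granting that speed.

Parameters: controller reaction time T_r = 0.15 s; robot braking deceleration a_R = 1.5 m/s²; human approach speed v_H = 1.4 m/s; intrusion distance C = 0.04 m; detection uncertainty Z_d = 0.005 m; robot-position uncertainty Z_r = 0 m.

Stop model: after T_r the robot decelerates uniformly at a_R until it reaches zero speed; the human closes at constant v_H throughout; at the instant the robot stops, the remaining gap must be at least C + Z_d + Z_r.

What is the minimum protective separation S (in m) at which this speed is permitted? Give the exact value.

S_min = 22/25 m = 0.8800 m

T_s = v_R/a_R = (1/2)/(3/2) = 0.3333 s
robot in T_r: 0.5000·0.1500 = 0.0750 m
robot under decel: 0.5000²/(2·1.5000) = 0.0833 m
human closes 1.4000·0.4833 = 0.6767 m
C+Z_d+Z_r = 0.0400+0.0050+0.0000 = 0.0450 m
S_min ≈ 0.0750+0.0833+0.6767+0.0450  ⇒  S_min = 22/25 m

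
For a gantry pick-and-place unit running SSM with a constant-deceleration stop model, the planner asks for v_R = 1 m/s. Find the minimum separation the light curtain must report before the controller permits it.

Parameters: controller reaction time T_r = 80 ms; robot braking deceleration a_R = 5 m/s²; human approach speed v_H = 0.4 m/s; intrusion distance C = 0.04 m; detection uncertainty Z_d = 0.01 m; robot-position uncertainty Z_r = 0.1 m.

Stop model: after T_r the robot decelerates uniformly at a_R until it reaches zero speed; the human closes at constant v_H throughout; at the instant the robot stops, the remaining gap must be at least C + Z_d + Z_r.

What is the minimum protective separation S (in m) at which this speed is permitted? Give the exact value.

S_min = 221/500 m = 0.4420 m

braking lasts T_s = 1/5 = 0.2000 s
reaction-phase robot travel = 1.0000·0.0800 = 0.0800 m
robot under decel: 1.0000²/(2·5.0000) = 0.1000 m
person approaches 0.4000·(0.0800+0.2000) = 0.1120 m
margins: 0.0400+0.0100+0.1000 = 0.1500 m
S_min ≈ 0.0800+0.1000+0.1120+0.1500  ⇒  S_min = 221/500 m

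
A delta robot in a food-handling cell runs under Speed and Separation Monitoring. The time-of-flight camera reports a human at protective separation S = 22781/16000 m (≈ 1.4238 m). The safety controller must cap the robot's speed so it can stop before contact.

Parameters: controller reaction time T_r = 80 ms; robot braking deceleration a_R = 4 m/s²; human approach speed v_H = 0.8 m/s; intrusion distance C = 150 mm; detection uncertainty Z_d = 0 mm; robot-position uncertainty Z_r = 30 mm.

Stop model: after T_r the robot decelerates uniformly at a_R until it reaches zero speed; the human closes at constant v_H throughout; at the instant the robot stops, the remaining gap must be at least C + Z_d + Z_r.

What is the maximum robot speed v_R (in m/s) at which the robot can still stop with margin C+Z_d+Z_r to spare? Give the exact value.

quadratic (1/8)·v² + (7/25)·v + (-18877/16000) = 0
  disc = (7/25)² − 4·(1/8)·(-18877/16000) = 106929/160000 ; √disc = 327/400
  v_R = (−(7/25) + 327/400) / (2·(1/8)) = 43/20 m/s
check:
stop time T_s = (43/20)/4 = 0.5375 s
robot in T_r: 2.1500·0.0800 = 0.1720 m
braking distance = 2.1500²/(2·4.0000) = 0.5778 m
person approaches 0.8000·(0.0800+0.5375) = 0.4940 m
C+Z_d+Z_r = 0.1500+0.0000+0.0300 = 0.1800 m
sum ≈ 0.1720+0.5778+0.4940+0.1800 ≈ 1.4238 m = S ✓

v_R_max = 43/20 m/s = 2.1500 m/s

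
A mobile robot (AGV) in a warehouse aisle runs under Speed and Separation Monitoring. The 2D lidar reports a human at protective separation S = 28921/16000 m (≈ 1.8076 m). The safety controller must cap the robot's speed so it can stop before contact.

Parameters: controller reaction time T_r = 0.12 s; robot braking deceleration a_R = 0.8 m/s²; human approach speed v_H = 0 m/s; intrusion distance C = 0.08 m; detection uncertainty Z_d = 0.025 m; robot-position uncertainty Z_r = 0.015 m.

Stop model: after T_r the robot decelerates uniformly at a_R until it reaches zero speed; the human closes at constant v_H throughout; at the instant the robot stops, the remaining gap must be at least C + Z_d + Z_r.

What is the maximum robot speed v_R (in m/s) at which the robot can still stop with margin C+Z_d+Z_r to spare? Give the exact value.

v_R_max = 31/20 m/s = 1.5500 m/s

quadratic (5/8)·v² + (3/25)·v + (-27001/16000) = 0
  disc = (3/25)² − 4·(5/8)·(-27001/16000) = 677329/160000 ; √disc = 823/400
  v_R = (−(3/25) + 823/400) / (2·(5/8)) = 31/20 m/s
check:
T_s = v_R/a_R = (31/20)/(4/5) = 1.9375 s
robot in T_r: 1.5500·0.1200 = 0.1860 m
robot covers 1.5500·1.9375 − ½·0.8000·1.9375² = 1.5016 m while stopping
human over T_r+T_s: 0.0000·(0.1200+1.9375) = 0.0000 m
C+Z_d+Z_r = 0.0800+0.0250+0.0150 = 0.1200 m
sum ≈ 0.1860+1.5016+0.0000+0.1200 ≈ 1.8076 m = S ✓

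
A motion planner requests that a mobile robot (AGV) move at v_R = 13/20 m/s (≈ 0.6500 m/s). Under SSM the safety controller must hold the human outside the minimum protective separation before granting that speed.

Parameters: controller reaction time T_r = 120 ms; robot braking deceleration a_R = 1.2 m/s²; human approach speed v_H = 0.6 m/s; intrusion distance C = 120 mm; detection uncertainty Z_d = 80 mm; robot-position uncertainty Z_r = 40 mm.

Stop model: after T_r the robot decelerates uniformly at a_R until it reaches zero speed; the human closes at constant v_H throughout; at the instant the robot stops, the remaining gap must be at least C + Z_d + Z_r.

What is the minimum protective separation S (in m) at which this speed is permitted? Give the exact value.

stop time T_s = (13/20)/(6/5) = 0.5417 s
robot covers v_R·T_r = 0.6500·0.1200 = 0.0780 m before braking
robot covers 0.6500·0.5417 − ½·1.2000·0.5417² = 0.1760 m while stopping
human closes 0.6000·0.6617 = 0.3970 m
residual clearance needed = 0.1200+0.0800+0.0400 = 0.2400 m
S_min ≈ 0.0780+0.1760+0.3970+0.2400  ⇒  S_min = 4277/4800 m

S_min = 4277/4800 m = 0.8910 m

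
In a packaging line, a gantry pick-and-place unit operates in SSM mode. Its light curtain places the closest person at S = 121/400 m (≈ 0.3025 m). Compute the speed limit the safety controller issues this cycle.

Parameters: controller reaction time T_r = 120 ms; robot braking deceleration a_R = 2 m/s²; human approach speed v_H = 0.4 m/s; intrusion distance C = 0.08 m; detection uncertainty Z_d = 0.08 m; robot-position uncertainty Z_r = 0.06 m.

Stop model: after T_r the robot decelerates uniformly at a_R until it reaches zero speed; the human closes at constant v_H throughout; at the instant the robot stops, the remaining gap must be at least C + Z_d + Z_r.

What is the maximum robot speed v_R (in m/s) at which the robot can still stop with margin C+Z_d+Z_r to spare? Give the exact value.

collect terms ⇒ (1/4)·v_R² + (8/25)·v_R + (-69/2000) = 0
  disc = (8/25)² − 4·(1/4)·(-69/2000) = 1369/10000 ; √disc = 37/100
  v_R = (−(8/25) + 37/100) / (2·(1/4)) = 1/10 m/s
check:
stop time T_s = (1/10)/2 = 0.0500 s
reaction-phase robot travel = 0.1000·0.1200 = 0.0120 m
robot covers 0.1000·0.0500 − ½·2.0000·0.0500² = 0.0025 m while stopping
human over T_r+T_s: 0.4000·(0.1200+0.0500) = 0.0680 m
residual clearance needed = 0.0800+0.0800+0.0600 = 0.2200 m
sum ≈ 0.0120+0.0025+0.0680+0.2200 ≈ 0.3025 m = S ✓

v_R_max = 1/10 m/s = 0.1000 m/s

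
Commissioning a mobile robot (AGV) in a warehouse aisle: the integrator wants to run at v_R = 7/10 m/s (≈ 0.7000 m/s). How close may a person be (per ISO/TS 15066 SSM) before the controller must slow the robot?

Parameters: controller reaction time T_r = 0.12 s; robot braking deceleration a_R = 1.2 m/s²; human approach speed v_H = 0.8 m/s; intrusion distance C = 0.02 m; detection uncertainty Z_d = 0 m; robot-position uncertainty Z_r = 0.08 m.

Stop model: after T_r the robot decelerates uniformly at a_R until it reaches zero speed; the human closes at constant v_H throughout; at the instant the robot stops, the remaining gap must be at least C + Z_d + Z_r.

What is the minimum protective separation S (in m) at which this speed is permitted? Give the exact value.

S_min = 1141/1200 m = 0.9508 m

braking lasts T_s = (7/10)/(6/5) = 0.5833 s
reaction-phase robot travel = 0.7000·0.1200 = 0.0840 m
robot covers 0.7000·0.5833 − ½·1.2000·0.5833² = 0.2042 m while stopping
person approaches 0.8000·(0.1200+0.5833) = 0.5627 m
margins: 0.0200+0.0000+0.0800 = 0.1000 m
S_min ≈ 0.0840+0.2042+0.5627+0.1000  ⇒  S_min = 1141/1200 m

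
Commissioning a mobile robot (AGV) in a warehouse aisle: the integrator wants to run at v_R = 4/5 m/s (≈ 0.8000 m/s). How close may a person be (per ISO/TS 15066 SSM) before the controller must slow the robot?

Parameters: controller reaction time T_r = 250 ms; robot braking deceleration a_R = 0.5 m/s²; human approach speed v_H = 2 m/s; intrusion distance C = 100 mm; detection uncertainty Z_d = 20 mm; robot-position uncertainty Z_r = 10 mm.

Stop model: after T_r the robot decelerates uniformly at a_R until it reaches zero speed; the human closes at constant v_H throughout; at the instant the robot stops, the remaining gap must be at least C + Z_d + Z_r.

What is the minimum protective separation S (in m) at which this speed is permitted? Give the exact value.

stop time T_s = (4/5)/(1/2) = 1.6000 s
reaction-phase robot travel = 0.8000·0.2500 = 0.2000 m
robot covers 0.8000·1.6000 − ½·0.5000·1.6000² = 0.6400 m while stopping
human closes 2.0000·1.8500 = 3.7000 m
margins: 0.1000+0.0200+0.0100 = 0.1300 m
S_min ≈ 0.2000+0.6400+3.7000+0.1300  ⇒  S_min = 467/100 m

S_min = 467/100 m = 4.6700 m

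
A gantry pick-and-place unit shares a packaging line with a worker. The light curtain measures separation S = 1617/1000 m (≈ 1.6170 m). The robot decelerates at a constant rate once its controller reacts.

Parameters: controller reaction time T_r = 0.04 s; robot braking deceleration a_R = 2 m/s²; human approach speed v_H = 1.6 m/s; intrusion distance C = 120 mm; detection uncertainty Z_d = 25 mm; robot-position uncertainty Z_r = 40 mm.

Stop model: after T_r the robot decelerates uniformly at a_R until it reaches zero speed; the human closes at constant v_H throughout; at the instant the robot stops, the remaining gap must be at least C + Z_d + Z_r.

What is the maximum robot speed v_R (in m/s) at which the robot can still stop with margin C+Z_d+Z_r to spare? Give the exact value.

v_R_max = 6/5 m/s = 1.2000 m/s

collect terms ⇒ (1/4)·v_R² + (21/25)·v_R + (-171/125) = 0
  disc = (21/25)² − 4·(1/4)·(-171/125) = 1296/625 ; √disc = 36/25
  v_R = (−(21/25) + 36/25) / (2·(1/4)) = 6/5 m/s
check:
braking lasts T_s = (6/5)/2 = 0.6000 s
robot covers v_R·T_r = 1.2000·0.0400 = 0.0480 m before braking
robot covers 1.2000·0.6000 − ½·2.0000·0.6000² = 0.3600 m while stopping
person approaches 1.6000·(0.0400+0.6000) = 1.0240 m
margins: 0.1200+0.0250+0.0400 = 0.1850 m
sum ≈ 0.0480+0.3600+1.0240+0.1850 ≈ 1.6170 m = S ✓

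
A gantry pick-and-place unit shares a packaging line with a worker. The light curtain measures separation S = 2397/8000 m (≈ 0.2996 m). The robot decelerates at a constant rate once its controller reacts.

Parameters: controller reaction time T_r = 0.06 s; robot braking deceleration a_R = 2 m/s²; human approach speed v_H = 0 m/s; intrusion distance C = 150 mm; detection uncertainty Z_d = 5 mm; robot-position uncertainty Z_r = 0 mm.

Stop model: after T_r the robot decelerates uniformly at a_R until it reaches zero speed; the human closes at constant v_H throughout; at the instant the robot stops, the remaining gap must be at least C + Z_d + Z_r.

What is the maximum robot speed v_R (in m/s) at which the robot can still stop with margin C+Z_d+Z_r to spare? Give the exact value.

quadratic (1/4)·v² + (3/50)·v + (-1157/8000) = 0
  disc = (3/50)² − 4·(1/4)·(-1157/8000) = 5929/40000 ; √disc = 77/200
  v_R = (−(3/50) + 77/200) / (2·(1/4)) = 13/20 m/s
check:
stop time T_s = (13/20)/2 = 0.3250 s
robot covers v_R·T_r = 0.6500·0.0600 = 0.0390 m before braking
braking distance = 0.6500²/(2·2.0000) = 0.1056 m
human over T_r+T_s: 0.0000·(0.0600+0.3250) = 0.0000 m
C+Z_d+Z_r = 0.1500+0.0050+0.0000 = 0.1550 m
sum ≈ 0.0390+0.1056+0.0000+0.1550 ≈ 0.2996 m = S ✓

v_R_max = 13/20 m/s = 0.6500 m/s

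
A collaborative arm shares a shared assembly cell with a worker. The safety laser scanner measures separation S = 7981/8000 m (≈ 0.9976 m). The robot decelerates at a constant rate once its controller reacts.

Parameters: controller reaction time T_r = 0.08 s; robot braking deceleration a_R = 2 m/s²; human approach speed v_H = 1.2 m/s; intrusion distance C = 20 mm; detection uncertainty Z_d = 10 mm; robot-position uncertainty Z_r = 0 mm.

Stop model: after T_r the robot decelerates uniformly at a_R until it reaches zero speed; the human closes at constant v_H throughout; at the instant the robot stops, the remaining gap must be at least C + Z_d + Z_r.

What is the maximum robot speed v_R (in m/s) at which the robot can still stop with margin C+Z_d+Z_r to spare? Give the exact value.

v_R_max = 19/20 m/s = 0.9500 m/s

quadratic (1/4)·v² + (17/25)·v + (-6973/8000) = 0
  disc = (17/25)² − 4·(1/4)·(-6973/8000) = 53361/40000 ; √disc = 231/200
  v_R = (−(17/25) + 231/200) / (2·(1/4)) = 19/20 m/s
check:
T_s = v_R/a_R = (19/20)/2 = 0.4750 s
robot in T_r: 0.9500·0.0800 = 0.0760 m
robot under decel: 0.9500²/(2·2.0000) = 0.2256 m
person approaches 1.2000·(0.0800+0.4750) = 0.6660 m
C+Z_d+Z_r = 0.0200+0.0100+0.0000 = 0.0300 m
sum ≈ 0.0760+0.2256+0.6660+0.0300 ≈ 0.9976 m = S ✓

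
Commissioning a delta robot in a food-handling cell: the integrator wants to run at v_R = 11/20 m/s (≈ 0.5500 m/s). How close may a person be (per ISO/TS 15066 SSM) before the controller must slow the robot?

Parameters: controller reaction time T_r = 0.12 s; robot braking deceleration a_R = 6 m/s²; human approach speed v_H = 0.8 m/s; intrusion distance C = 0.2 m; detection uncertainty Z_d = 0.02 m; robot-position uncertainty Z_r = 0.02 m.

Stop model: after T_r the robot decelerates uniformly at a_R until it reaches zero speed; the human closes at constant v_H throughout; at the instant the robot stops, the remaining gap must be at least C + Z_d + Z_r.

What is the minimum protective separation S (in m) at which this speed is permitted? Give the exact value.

braking lasts T_s = (11/20)/6 = 0.0917 s
robot covers v_R·T_r = 0.5500·0.1200 = 0.0660 m before braking
robot under decel: 0.5500²/(2·6.0000) = 0.0252 m
human over T_r+T_s: 0.8000·(0.1200+0.0917) = 0.1693 m
margins: 0.2000+0.0200+0.0200 = 0.2400 m
S_min ≈ 0.0660+0.0252+0.1693+0.2400  ⇒  S_min = 12013/24000 m

S_min = 12013/24000 m = 0.5005 m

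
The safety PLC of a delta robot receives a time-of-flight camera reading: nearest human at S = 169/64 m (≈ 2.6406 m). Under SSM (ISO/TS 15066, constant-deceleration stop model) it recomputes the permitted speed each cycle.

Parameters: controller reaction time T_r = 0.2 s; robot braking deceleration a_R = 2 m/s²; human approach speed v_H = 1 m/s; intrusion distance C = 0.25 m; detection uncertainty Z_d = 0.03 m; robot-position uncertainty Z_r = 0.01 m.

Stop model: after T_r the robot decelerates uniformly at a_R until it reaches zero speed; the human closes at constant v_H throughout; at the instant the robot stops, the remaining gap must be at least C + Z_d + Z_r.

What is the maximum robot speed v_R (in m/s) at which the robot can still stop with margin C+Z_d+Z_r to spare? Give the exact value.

collect terms ⇒ (1/4)·v_R² + (7/10)·v_R + (-3441/1600) = 0
  disc = (7/10)² − 4·(1/4)·(-3441/1600) = 169/64 ; √disc = 13/8
  v_R = (−(7/10) + 13/8) / (2·(1/4)) = 37/20 m/s
check:
T_s = v_R/a_R = (37/20)/2 = 0.9250 s
reaction-phase robot travel = 1.8500·0.2000 = 0.3700 m
braking distance = 1.8500²/(2·2.0000) = 0.8556 m
human closes 1.0000·1.1250 = 1.1250 m
residual clearance needed = 0.2500+0.0300+0.0100 = 0.2900 m
sum ≈ 0.3700+0.8556+1.1250+0.2900 ≈ 2.6406 m = S ✓

v_R_max = 37/20 m/s = 1.8500 m/s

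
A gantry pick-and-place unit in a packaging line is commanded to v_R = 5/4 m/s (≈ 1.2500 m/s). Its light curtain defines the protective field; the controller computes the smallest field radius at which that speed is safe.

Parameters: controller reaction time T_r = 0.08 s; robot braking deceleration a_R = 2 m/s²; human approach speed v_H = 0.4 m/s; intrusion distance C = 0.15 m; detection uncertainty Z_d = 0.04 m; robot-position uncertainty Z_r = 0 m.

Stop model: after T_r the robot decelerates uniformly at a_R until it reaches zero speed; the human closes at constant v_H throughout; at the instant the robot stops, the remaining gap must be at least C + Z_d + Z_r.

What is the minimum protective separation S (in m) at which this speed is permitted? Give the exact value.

T_s = v_R/a_R = (5/4)/2 = 0.6250 s
robot covers v_R·T_r = 1.2500·0.0800 = 0.1000 m before braking
robot under decel: 1.2500²/(2·2.0000) = 0.3906 m
human over T_r+T_s: 0.4000·(0.0800+0.6250) = 0.2820 m
C+Z_d+Z_r = 0.1500+0.0400+0.0000 = 0.1900 m
S_min ≈ 0.1000+0.3906+0.2820+0.1900  ⇒  S_min = 7701/8000 m

S_min = 7701/8000 m = 0.9626 m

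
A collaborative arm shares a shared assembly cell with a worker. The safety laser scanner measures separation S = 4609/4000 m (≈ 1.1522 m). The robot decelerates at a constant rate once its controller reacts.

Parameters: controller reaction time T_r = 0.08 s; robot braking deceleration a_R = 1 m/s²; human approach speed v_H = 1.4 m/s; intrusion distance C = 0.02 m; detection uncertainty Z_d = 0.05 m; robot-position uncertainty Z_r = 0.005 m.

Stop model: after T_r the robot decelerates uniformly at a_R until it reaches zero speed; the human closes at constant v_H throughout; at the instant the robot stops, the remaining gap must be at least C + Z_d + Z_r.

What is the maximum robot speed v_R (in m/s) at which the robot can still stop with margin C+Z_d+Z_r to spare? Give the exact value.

collect terms ⇒ (1/2)·v_R² + (37/25)·v_R + (-3861/4000) = 0
  disc = (37/25)² − 4·(1/2)·(-3861/4000) = 41209/10000 ; √disc = 203/100
  v_R = (−(37/25) + 203/100) / (2·(1/2)) = 11/20 m/s
check:
stop time T_s = (11/20)/1 = 0.5500 s
robot covers v_R·T_r = 0.5500·0.0800 = 0.0440 m before braking
robot covers 0.5500·0.5500 − ½·1.0000·0.5500² = 0.1512 m while stopping
person approaches 1.4000·(0.0800+0.5500) = 0.8820 m
C+Z_d+Z_r = 0.0200+0.0500+0.0050 = 0.0750 m
sum ≈ 0.0440+0.1512+0.8820+0.0750 ≈ 1.1522 m = S ✓

v_R_max = 11/20 m/s = 0.5500 m/s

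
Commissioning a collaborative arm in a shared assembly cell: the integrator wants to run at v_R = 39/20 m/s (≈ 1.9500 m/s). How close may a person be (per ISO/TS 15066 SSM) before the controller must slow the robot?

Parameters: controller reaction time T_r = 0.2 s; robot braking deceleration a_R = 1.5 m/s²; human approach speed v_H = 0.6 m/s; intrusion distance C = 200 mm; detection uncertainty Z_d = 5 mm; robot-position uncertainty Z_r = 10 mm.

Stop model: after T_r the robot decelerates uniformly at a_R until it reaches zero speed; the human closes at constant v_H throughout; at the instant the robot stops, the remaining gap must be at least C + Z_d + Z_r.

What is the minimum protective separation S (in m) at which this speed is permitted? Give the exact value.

braking lasts T_s = (39/20)/(3/2) = 1.3000 s
robot in T_r: 1.9500·0.2000 = 0.3900 m
braking distance = 1.9500²/(2·1.5000) = 1.2675 m
human closes 0.6000·1.5000 = 0.9000 m
residual clearance needed = 0.2000+0.0050+0.0100 = 0.2150 m
S_min ≈ 0.3900+1.2675+0.9000+0.2150  ⇒  S_min = 1109/400 m

S_min = 1109/400 m = 2.7725 m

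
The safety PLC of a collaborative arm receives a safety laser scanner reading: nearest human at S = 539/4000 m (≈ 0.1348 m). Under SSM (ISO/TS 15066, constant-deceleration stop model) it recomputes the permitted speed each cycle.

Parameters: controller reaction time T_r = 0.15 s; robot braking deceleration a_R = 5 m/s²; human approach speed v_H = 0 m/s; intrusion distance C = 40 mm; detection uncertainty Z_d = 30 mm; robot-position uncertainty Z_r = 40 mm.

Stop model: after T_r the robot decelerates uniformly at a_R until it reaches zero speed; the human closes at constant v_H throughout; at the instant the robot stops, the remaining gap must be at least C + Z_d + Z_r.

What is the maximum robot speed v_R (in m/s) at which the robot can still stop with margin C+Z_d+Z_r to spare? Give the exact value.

v_R_max = 3/20 m/s = 0.1500 m/s

quadratic (1/10)·v² + (3/20)·v + (-99/4000) = 0
  disc = (3/20)² − 4·(1/10)·(-99/4000) = 81/2500 ; √disc = 9/50
  v_R = (−(3/20) + 9/50) / (2·(1/10)) = 3/20 m/s
check:
stop time T_s = (3/20)/5 = 0.0300 s
reaction-phase robot travel = 0.1500·0.1500 = 0.0225 m
robot covers 0.1500·0.0300 − ½·5.0000·0.0300² = 0.0022 m while stopping
human over T_r+T_s: 0.0000·(0.1500+0.0300) = 0.0000 m
C+Z_d+Z_r = 0.0400+0.0300+0.0400 = 0.1100 m
sum ≈ 0.0225+0.0022+0.0000+0.1100 ≈ 0.1348 m = S ✓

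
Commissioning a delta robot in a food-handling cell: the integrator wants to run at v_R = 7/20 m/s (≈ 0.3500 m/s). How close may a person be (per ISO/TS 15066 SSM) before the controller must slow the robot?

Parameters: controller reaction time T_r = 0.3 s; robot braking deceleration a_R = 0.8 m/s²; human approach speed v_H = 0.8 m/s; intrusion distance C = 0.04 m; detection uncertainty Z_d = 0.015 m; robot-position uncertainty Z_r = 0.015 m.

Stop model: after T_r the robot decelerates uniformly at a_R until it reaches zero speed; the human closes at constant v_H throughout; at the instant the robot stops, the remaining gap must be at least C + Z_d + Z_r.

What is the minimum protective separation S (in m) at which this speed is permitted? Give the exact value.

stop time T_s = (7/20)/(4/5) = 0.4375 s
robot in T_r: 0.3500·0.3000 = 0.1050 m
robot under decel: 0.3500²/(2·0.8000) = 0.0766 m
human closes 0.8000·0.7375 = 0.5900 m
margins: 0.0400+0.0150+0.0150 = 0.0700 m
S_min ≈ 0.1050+0.0766+0.5900+0.0700  ⇒  S_min = 2693/3200 m

S_min = 2693/3200 m = 0.8416 m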